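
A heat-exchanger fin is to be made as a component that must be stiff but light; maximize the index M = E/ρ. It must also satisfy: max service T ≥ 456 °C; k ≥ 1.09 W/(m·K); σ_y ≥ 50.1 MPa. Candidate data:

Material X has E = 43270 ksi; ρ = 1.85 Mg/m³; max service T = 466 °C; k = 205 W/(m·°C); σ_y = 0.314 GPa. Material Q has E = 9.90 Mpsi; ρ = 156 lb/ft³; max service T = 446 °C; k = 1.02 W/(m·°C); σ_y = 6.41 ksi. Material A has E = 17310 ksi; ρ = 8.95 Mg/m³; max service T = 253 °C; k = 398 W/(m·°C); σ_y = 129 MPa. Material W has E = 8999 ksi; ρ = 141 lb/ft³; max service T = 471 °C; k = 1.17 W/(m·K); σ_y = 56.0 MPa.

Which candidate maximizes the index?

Screen on constraints: max service T ≥ 456 °C; k ≥ 1.09 W/(m·K); σ_y ≥ 50.1 MPa. Survivors: material X, material W.
Putting every candidate on a common basis:
  material X: E = 298.3 GPa, ρ = 1850 kg/m³
  material W: E = 62.05 GPa, ρ = 2259 kg/m³
  material X: M = 161 MN·m/kg
  material W: M = 27.5 MN·m/kg
Material X ranks first.

material X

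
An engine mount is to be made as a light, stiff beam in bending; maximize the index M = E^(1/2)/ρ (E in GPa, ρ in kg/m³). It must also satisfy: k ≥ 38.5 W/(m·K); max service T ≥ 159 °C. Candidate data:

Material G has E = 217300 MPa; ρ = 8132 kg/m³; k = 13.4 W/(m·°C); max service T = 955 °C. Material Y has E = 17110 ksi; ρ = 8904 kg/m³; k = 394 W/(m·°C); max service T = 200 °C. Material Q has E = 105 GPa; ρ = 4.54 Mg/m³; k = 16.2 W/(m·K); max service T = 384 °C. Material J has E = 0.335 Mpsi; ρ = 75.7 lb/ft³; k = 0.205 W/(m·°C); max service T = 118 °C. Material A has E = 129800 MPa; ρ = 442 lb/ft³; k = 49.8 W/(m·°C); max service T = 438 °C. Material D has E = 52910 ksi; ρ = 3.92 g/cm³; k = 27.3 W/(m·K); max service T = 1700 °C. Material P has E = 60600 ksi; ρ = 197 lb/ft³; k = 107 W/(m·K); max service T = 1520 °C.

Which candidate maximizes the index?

Screen on constraints: k ≥ 38.5 W/(m·K); max service T ≥ 159 °C. Survivors: material Y, material A, material P.
In SI units:
  material Y: E = 118.0 GPa, ρ = 8904 kg/m³
  material A: E = 129.8 GPa, ρ = 7080 kg/m³
  material P: E = 417.8 GPa, ρ = 3156 kg/m³
  material P: M = 6.48×10⁻³
  material A: M = 1.61×10⁻³
  material Y: M = 1.22×10⁻³
Material P ranks first.

material P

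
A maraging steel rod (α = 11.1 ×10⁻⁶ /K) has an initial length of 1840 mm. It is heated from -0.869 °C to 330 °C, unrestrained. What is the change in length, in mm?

ΔT = 330 − (-0.869) = 330.9 K.
ΔL = α·L₀·ΔT = 11.1×10⁻⁶ × 1840 mm × 330.9 K = 6.76 mm.

6.76 mm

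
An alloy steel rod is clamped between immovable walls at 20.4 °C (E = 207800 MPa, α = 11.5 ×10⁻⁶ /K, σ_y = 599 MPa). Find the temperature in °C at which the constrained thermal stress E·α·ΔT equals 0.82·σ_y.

226 °C

E = 207800 MPa = 207.8 GPa.
E·α·ΔT = 491.2 MPa ⇒ ΔT = 491.2 / (207.8×10³ × 11.5×10⁻⁶) = 205.5 K.
T = 20.4 + 205.5 = 225.9 °C.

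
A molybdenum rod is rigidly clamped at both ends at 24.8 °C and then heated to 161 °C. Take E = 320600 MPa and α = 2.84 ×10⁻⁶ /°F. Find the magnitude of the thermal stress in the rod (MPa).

223 MPa

E = 320600 MPa = 320.6 GPa.
α = 2.84×10⁻⁶/°F × 9/5 = 5.11×10⁻⁶/K.
ΔT = 136.2 K. Constrained thermal stress σ = E·α·ΔT = 320.6×10³ MPa × 5.11×10⁻⁶ × 136.2 = 223 MPa (compressive).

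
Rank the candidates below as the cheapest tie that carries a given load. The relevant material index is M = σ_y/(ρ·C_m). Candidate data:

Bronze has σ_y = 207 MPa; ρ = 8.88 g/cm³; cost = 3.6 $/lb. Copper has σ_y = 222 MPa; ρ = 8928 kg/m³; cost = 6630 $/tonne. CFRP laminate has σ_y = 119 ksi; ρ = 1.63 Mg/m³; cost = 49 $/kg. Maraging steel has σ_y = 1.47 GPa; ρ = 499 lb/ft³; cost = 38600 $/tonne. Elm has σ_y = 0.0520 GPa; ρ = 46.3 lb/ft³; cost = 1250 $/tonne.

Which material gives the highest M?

Normalizing units and computing the index:
  bronze: σ_y = 207.0 MPa, ρ = 8880 kg/m³, cost = 7.937 $/kg
  copper: σ_y = 222.0 MPa, ρ = 8928 kg/m³, cost = 6.630 $/kg
  CFRP laminate: σ_y = 820.5 MPa, ρ = 1630 kg/m³, cost = 49.00 $/kg
  maraging steel: σ_y = 1470 MPa, ρ = 7993 kg/m³, cost = 38.60 $/kg
  elm: σ_y = 52.00 MPa, ρ = 741.7 kg/m³, cost = 1.250 $/kg
  elm: M = 56.1 kN·m per $
  CFRP laminate: M = 10.3 kN·m per $
  maraging steel: M = 4.76 kN·m per $
  copper: M = 3.75 kN·m per $
  bronze: M = 2.94 kN·m per $
Highest index: elm.

elm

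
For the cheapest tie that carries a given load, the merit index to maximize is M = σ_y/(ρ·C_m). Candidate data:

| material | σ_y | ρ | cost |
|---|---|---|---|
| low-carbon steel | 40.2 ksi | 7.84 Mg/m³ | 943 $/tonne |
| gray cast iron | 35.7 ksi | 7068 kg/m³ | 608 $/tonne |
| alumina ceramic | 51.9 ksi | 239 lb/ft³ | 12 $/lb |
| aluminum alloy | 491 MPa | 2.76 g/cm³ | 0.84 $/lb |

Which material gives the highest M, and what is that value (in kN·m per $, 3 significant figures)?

Normalizing units and computing the index:
  low-carbon steel: σ_y = 277.2 MPa, ρ = 7840 kg/m³, cost = 0.9430 $/kg
  gray cast iron: σ_y = 246.1 MPa, ρ = 7068 kg/m³, cost = 0.6080 $/kg
  alumina ceramic: σ_y = 357.8 MPa, ρ = 3828 kg/m³, cost = 26.46 $/kg
  aluminum alloy: σ_y = 491.0 MPa, ρ = 2760 kg/m³, cost = 1.852 $/kg
  aluminum alloy: M = 96.1 kN·m per $
  gray cast iron: M = 57.3 kN·m per $
  low-carbon steel: M = 37.5 kN·m per $
  alumina ceramic: M = 3.53 kN·m per $
The maximum is for aluminum alloy.

aluminum alloy, M = 96.1 kN·m per $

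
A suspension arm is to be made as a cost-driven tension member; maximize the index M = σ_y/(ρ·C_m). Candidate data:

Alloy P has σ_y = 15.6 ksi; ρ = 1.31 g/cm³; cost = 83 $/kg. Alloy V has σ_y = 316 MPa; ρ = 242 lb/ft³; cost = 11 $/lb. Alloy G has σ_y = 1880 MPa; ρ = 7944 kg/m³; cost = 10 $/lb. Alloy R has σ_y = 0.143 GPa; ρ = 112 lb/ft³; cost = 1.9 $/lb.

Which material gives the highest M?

In SI units:
  alloy P: σ_y = 107.6 MPa, ρ = 1310 kg/m³, cost = 83.00 $/kg
  alloy V: σ_y = 316.0 MPa, ρ = 3876 kg/m³, cost = 24.25 $/kg
  alloy G: σ_y = 1880 MPa, ρ = 7944 kg/m³, cost = 22.05 $/kg
  alloy R: σ_y = 143.0 MPa, ρ = 1794 kg/m³, cost = 4.189 $/kg
  alloy R: M = 19.0 kN·m per $
  alloy G: M = 10.7 kN·m per $
  alloy V: M = 3.36 kN·m per $
  alloy P: M = 0.989 kN·m per $
Alloy R has the largest M.

alloy R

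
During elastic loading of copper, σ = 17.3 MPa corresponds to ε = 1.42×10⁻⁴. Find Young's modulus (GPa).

E = σ/ε = 17.3 MPa / 1.42×10⁻⁴ = 121800 MPa = 122 GPa.

122 GPa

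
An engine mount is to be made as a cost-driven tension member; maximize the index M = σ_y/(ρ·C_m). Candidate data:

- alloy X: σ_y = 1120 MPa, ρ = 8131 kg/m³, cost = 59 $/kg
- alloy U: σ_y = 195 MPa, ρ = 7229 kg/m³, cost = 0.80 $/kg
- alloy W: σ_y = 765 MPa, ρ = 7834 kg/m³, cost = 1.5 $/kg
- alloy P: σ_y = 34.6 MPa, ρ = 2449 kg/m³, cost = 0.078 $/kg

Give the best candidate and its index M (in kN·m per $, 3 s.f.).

alloy P, M = 181 kN·m per $

Computing M directly (units already consistent):
  alloy P: M = 181 kN·m per $
  alloy W: M = 65.1 kN·m per $
  alloy U: M = 33.7 kN·m per $
  alloy X: M = 2.33 kN·m per $
Highest index: alloy P.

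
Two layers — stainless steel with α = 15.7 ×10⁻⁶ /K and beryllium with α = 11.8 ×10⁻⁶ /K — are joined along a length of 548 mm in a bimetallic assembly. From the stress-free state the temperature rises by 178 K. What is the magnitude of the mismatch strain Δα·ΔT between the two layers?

6.94×10⁻⁴

Δα = |15.7 − 11.8|×10⁻⁶/K = 3.90×10⁻⁶/K.
Mismatch strain = Δα·ΔT = 3.90×10⁻⁶ × 178.0 = 6.94×10⁻⁴.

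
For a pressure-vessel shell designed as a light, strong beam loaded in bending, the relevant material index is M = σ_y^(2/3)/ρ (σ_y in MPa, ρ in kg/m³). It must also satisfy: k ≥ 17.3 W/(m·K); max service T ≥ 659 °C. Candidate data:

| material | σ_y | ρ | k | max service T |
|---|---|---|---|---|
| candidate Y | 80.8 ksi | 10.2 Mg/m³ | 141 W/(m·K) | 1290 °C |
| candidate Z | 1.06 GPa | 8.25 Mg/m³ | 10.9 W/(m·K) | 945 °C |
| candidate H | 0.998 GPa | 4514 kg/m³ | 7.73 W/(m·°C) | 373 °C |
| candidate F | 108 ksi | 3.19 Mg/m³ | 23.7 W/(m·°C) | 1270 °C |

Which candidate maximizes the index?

candidate F

Screen on constraints: k ≥ 17.3 W/(m·K); max service T ≥ 659 °C. Survivors: candidate Y, candidate F.
In SI units:
  candidate Y: σ_y = 557.1 MPa, ρ = 10200 kg/m³
  candidate F: σ_y = 744.6 MPa, ρ = 3190 kg/m³
  candidate F: M = 25.8×10⁻³
  candidate Y: M = 6.64×10⁻³
The maximum is for candidate F.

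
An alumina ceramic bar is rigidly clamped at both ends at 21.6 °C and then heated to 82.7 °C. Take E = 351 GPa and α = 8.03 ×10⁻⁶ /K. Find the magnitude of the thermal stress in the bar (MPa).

172 MPa

ΔT = 61.10 K. Constrained thermal stress σ = E·α·ΔT = 351.0×10³ MPa × 8.03×10⁻⁶ × 61.10 = 172 MPa (compressive).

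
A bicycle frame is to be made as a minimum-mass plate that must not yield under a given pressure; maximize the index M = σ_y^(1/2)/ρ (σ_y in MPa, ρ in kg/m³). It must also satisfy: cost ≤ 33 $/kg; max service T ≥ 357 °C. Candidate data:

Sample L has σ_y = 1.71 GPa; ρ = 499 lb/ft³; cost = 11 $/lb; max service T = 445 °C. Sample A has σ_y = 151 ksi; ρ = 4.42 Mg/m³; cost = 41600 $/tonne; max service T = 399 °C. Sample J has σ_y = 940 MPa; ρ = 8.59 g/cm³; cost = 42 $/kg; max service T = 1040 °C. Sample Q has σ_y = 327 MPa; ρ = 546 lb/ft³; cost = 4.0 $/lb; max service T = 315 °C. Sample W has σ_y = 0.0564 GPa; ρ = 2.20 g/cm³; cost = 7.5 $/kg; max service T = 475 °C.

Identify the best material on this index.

Screen on constraints: cost ≤ 33 $/kg; max service T ≥ 357 °C. Survivors: sample L, sample W.
In SI units:
  sample L: σ_y = 1710 MPa, ρ = 7993 kg/m³
  sample W: σ_y = 56.40 MPa, ρ = 2200 kg/m³
  sample L: M = 5.17×10⁻³
  sample W: M = 3.41×10⁻³
Highest index: sample L.

sample L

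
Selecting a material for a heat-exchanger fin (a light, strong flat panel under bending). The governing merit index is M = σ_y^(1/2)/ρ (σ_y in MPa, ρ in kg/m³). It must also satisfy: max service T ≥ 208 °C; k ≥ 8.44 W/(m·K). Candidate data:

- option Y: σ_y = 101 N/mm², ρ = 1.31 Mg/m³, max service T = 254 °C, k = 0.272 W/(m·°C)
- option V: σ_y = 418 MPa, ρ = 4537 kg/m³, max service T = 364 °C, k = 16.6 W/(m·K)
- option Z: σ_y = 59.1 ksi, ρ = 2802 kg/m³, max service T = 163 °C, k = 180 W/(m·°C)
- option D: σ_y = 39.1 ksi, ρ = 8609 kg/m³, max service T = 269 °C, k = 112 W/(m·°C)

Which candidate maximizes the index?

option V

Screen on constraints: max service T ≥ 208 °C; k ≥ 8.44 W/(m·K). Survivors: option V, option D.
After converting to SI:
  option V: σ_y = 418.0 MPa, ρ = 4537 kg/m³
  option D: σ_y = 269.6 MPa, ρ = 8609 kg/m³
  option V: M = 4.51×10⁻³
  option D: M = 1.91×10⁻³
The maximum is for option V.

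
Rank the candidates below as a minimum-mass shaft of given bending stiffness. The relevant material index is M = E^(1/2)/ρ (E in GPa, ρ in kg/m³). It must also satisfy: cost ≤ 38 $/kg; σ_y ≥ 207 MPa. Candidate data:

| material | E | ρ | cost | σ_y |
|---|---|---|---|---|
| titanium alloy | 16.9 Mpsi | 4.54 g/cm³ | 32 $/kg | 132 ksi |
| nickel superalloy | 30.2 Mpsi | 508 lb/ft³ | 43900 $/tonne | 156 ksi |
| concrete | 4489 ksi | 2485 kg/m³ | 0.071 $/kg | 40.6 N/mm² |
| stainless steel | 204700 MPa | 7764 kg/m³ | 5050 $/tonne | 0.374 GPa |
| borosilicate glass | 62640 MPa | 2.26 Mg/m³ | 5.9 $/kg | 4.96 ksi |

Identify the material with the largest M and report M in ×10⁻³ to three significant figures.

titanium alloy, M = 2.38×10⁻³

Screen on constraints: cost ≤ 38 $/kg; σ_y ≥ 207 MPa. Survivors: titanium alloy, stainless steel.
In SI units:
  titanium alloy: E = 116.5 GPa, ρ = 4540 kg/m³
  stainless steel: E = 204.7 GPa, ρ = 7764 kg/m³
  titanium alloy: M = 2.38×10⁻³
  stainless steel: M = 1.84×10⁻³
The maximum is for titanium alloy.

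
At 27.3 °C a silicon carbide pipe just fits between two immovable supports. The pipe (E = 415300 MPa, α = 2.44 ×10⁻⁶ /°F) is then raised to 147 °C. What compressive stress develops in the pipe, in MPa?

218 MPa

E = 415300 MPa = 415.3 GPa.
α = 2.44×10⁻⁶/°F × 9/5 = 4.39×10⁻⁶/K.
ΔT = 119.7 K. Constrained thermal stress σ = E·α·ΔT = 415.3×10³ MPa × 4.39×10⁻⁶ × 119.7 = 218 MPa (compressive).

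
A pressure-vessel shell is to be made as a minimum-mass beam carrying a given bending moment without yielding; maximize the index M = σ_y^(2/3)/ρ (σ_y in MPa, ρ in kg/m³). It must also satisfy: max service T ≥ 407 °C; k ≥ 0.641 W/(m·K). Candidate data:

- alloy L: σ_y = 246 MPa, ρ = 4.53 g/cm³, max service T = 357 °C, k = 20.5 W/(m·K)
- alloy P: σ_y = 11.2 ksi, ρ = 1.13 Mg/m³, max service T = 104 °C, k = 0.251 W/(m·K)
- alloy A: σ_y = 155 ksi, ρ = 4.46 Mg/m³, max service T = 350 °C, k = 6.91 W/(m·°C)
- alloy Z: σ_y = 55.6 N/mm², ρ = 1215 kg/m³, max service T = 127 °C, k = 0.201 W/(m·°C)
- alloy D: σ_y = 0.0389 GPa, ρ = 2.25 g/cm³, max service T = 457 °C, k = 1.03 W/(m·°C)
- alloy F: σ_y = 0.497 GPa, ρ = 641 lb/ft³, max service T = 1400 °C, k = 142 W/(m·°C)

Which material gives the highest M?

alloy F

Screen on constraints: max service T ≥ 407 °C; k ≥ 0.641 W/(m·K). Survivors: alloy D, alloy F.
Convert each candidate to consistent units, then evaluate M:
  alloy D: σ_y = 38.90 MPa, ρ = 2250 kg/m³
  alloy F: σ_y = 497.0 MPa, ρ = 10270 kg/m³
  alloy F: M = 6.11×10⁻³
  alloy D: M = 5.10×10⁻³
The maximum is for alloy F.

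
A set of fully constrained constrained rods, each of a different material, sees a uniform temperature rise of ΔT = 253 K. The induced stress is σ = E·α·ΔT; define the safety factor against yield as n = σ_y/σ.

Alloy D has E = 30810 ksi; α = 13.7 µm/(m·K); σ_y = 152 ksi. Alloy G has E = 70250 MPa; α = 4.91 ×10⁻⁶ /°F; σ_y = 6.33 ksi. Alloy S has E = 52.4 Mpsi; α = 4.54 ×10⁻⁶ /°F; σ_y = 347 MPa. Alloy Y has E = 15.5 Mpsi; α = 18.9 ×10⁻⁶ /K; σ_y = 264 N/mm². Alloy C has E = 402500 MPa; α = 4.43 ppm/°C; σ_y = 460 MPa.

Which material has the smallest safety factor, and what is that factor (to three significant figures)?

In consistent units (E in GPa, α in ×10⁻⁶/K, σ_y in MPa):
  alloy D: E = 212.4, α = 13.7, σ_y = 1048 → σ = 736 MPa, n = 1.42
  alloy G: E = 70.25, α = 8.84, σ_y = 43.64 → σ = 157 MPa, n = 0.278
  alloy S: E = 361.3, α = 8.17, σ_y = 347.0 → σ = 747 MPa, n = 0.465
  alloy Y: E = 106.9, α = 18.9, σ_y = 264.0 → σ = 511 MPa, n = 0.517
  alloy C: E = 402.5, α = 4.43, σ_y = 460.0 → σ = 451 MPa, n = 1.02
Alloy G has the lowest safety factor, n = 0.278.

alloy G, n = 0.278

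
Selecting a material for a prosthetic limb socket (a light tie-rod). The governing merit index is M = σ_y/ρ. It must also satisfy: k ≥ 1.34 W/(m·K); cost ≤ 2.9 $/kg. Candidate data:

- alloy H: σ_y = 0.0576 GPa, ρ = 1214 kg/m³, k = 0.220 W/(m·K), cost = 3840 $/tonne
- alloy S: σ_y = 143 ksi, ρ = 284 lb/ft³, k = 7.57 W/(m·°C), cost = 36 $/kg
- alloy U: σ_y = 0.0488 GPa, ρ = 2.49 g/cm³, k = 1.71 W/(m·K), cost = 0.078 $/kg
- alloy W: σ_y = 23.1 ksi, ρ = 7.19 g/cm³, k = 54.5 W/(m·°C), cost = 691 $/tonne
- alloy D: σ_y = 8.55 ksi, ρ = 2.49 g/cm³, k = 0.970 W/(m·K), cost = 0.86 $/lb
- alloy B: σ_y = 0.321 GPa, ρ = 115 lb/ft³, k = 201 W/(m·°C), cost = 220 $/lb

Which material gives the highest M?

Screen on constraints: k ≥ 1.34 W/(m·K); cost ≤ 2.9 $/kg. Survivors: alloy U, alloy W.
In SI units:
  alloy U: σ_y = 48.80 MPa, ρ = 2490 kg/m³
  alloy W: σ_y = 159.3 MPa, ρ = 7190 kg/m³
  alloy W: M = 22.2 kN·m/kg
  alloy U: M = 19.6 kN·m/kg
Highest index: alloy W.

alloy W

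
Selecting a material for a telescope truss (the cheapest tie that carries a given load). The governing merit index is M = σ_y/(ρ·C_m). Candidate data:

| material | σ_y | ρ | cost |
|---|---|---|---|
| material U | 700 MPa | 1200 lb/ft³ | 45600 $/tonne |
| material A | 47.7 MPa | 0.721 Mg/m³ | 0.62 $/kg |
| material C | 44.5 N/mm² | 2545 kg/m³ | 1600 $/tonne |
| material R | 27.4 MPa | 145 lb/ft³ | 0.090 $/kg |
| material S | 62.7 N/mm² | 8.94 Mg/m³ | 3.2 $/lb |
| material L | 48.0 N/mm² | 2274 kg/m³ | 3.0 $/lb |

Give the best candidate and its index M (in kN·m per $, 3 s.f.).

material R, M = 131 kN·m per $

In SI units:
  material U: σ_y = 700.0 MPa, ρ = 19220 kg/m³, cost = 45.60 $/kg
  material A: σ_y = 47.70 MPa, ρ = 721.0 kg/m³, cost = 0.6200 $/kg
  material C: σ_y = 44.50 MPa, ρ = 2545 kg/m³, cost = 1.600 $/kg
  material R: σ_y = 27.40 MPa, ρ = 2323 kg/m³, cost = 0.09000 $/kg
  material S: σ_y = 62.70 MPa, ρ = 8940 kg/m³, cost = 7.055 $/kg
  material L: σ_y = 48.00 MPa, ρ = 2274 kg/m³, cost = 6.614 $/kg
  material R: M = 131 kN·m per $
  material A: M = 107 kN·m per $
  material C: M = 10.9 kN·m per $
  material L: M = 3.19 kN·m per $
  material S: M = 0.994 kN·m per $
  material U: M = 0.799 kN·m per $
The maximum is for material R.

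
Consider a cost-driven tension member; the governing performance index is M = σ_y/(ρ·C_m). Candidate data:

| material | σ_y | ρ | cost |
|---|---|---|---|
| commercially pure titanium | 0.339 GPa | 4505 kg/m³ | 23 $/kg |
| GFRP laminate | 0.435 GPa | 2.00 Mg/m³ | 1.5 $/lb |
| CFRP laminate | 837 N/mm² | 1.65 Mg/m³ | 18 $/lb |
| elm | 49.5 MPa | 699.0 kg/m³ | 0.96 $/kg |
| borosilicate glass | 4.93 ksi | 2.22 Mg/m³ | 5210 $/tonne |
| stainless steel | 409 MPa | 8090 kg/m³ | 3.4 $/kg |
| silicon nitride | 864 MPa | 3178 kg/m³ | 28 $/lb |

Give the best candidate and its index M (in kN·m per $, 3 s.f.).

elm, M = 73.8 kN·m per $

Normalizing units and computing the index:
  commercially pure titanium: σ_y = 339.0 MPa, ρ = 4505 kg/m³, cost = 23.00 $/kg
  GFRP laminate: σ_y = 435.0 MPa, ρ = 2000 kg/m³, cost = 3.307 $/kg
  CFRP laminate: σ_y = 837.0 MPa, ρ = 1650 kg/m³, cost = 39.68 $/kg
  elm: σ_y = 49.50 MPa, ρ = 699.0 kg/m³, cost = 0.9600 $/kg
  borosilicate glass: σ_y = 33.99 MPa, ρ = 2220 kg/m³, cost = 5.210 $/kg
  stainless steel: σ_y = 409.0 MPa, ρ = 8090 kg/m³, cost = 3.400 $/kg
  silicon nitride: σ_y = 864.0 MPa, ρ = 3178 kg/m³, cost = 61.73 $/kg
  elm: M = 73.8 kN·m per $
  GFRP laminate: M = 65.8 kN·m per $
  stainless steel: M = 14.9 kN·m per $
  CFRP laminate: M = 12.8 kN·m per $
  silicon nitride: M = 4.40 kN·m per $
  commercially pure titanium: M = 3.27 kN·m per $
  borosilicate glass: M = 2.94 kN·m per $
The maximum is for elm.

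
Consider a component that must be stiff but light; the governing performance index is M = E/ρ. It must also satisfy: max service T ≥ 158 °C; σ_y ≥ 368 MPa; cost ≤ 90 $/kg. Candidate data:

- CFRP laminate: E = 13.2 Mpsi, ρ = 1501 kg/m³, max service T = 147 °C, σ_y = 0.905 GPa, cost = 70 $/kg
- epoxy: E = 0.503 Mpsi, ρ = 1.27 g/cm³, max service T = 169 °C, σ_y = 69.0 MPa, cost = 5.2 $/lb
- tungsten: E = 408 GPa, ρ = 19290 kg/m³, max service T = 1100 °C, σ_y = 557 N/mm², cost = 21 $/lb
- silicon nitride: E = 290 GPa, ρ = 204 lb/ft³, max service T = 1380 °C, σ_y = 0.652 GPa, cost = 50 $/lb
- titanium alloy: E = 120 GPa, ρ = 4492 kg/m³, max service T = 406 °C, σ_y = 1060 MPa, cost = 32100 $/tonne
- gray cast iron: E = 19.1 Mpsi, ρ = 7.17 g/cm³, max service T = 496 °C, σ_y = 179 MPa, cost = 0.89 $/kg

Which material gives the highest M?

titanium alloy

Screen on constraints: max service T ≥ 158 °C; σ_y ≥ 368 MPa; cost ≤ 90 $/kg. Survivors: tungsten, titanium alloy.
After converting to SI:
  tungsten: E = 408.0 GPa, ρ = 19290 kg/m³
  titanium alloy: E = 120.0 GPa, ρ = 4492 kg/m³
  titanium alloy: M = 26.7 MN·m/kg
  tungsten: M = 21.2 MN·m/kg
The maximum is for titanium alloy.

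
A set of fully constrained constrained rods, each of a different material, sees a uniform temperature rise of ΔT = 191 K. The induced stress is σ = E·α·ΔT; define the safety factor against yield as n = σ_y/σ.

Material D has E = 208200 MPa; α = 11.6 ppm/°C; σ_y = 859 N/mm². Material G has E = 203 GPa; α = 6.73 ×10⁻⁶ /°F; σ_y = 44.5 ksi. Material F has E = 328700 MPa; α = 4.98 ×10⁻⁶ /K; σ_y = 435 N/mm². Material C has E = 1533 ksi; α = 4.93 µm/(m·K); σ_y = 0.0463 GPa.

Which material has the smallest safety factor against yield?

In consistent units (E in GPa, α in ×10⁻⁶/K, σ_y in MPa):
  material D: E = 208.2, α = 11.6, σ_y = 859.0 → σ = 461 MPa, n = 1.86
  material G: E = 203.0, α = 12.1, σ_y = 306.8 → σ = 470 MPa, n = 0.653
  material F: E = 328.7, α = 4.98, σ_y = 435.0 → σ = 313 MPa, n = 1.39
  material C: E = 10.57, α = 4.93, σ_y = 46.30 → σ = 9.95 MPa, n = 4.65
The minimum is material G at n = 0.653.

material G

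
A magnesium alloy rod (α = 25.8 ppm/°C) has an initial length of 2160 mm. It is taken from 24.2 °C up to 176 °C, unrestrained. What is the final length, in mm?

2168.5 mm

ΔT = 176 − 24.2 = 151.8 K.
ΔL = α·L₀·ΔT = 25.8×10⁻⁶ × 2160 mm × 151.8 K = 8.46 mm.
L = L₀ + ΔL = 2160 + 8.46 = 2168.5 mm.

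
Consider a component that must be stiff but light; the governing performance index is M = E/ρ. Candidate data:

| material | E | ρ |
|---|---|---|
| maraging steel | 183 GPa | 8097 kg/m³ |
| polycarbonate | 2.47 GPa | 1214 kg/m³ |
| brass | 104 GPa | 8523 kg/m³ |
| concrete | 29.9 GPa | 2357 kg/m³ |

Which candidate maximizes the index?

Evaluate M for each candidate:
  maraging steel: M = 22.6 MN·m/kg
  concrete: M = 12.7 MN·m/kg
  brass: M = 12.2 MN·m/kg
  polycarbonate: M = 2.03 MN·m/kg
The maximum is for maraging steel.

maraging steel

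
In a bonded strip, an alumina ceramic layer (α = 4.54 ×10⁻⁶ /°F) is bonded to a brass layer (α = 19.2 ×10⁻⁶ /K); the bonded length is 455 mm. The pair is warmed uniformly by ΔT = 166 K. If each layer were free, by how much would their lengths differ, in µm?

alumina ceramic: α = 4.54×10⁻⁶/°F × 9/5 = 8.17×10⁻⁶/K.
Δα = |8.17 − 19.2|×10⁻⁶/K = 11.0×10⁻⁶/K.
ΔL_mismatch = Δα·L·ΔT = 11.0×10⁻⁶ × 455.0 mm × 166.0 K = 833 µm.

833 µm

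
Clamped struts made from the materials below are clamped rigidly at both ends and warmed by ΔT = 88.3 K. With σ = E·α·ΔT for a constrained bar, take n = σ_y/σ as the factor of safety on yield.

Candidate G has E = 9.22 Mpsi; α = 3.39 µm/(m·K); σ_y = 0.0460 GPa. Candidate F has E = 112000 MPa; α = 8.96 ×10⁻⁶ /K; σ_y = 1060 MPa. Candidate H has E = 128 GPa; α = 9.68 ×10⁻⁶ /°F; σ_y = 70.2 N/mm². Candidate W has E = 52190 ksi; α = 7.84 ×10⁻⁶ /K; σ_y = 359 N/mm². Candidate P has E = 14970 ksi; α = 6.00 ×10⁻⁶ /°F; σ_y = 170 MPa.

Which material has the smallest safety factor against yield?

Converting E to GPa, α to ×10⁻⁶/K, σ_y to MPa, then σ and n for each:
  candidate G: E = 63.57, α = 3.39, σ_y = 46.00 → σ = 19.0 MPa, n = 2.42
  candidate F: E = 112.0, α = 8.96, σ_y = 1060 → σ = 88.6 MPa, n = 12.0
  candidate H: E = 128.0, α = 17.4, σ_y = 70.20 → σ = 197 MPa, n = 0.356
  candidate W: E = 359.8, α = 7.84, σ_y = 359.0 → σ = 249 MPa, n = 1.44
  candidate P: E = 103.2, α = 10.8, σ_y = 170.0 → σ = 98.4 MPa, n = 1.73
Candidate H has the lowest safety factor, n = 0.356.

candidate H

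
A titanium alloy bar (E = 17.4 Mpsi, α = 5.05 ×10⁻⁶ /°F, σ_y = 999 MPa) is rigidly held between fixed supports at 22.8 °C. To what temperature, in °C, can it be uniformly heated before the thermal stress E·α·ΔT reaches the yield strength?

E = 17.4 Mpsi = 120.0 GPa.
α = 5.05×10⁻⁶/°F × 9/5 = 9.09×10⁻⁶/K.
E·α·ΔT = 999.0 MPa ⇒ ΔT = 999.0 / (120.0×10³ × 9.09×10⁻⁶) = 916.1 K.
T = 22.8 + 916.1 = 938.9 °C.

939 °C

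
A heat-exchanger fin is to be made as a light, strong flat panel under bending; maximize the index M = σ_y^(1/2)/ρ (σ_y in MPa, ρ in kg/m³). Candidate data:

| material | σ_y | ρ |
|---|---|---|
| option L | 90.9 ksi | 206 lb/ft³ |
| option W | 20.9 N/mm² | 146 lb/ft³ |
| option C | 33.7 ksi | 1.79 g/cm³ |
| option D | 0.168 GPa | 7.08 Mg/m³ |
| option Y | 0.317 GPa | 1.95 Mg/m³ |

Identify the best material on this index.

option Y

After converting to SI:
  option L: σ_y = 626.7 MPa, ρ = 3300 kg/m³
  option W: σ_y = 20.90 MPa, ρ = 2339 kg/m³
  option C: σ_y = 232.4 MPa, ρ = 1790 kg/m³
  option D: σ_y = 168.0 MPa, ρ = 7080 kg/m³
  option Y: σ_y = 317.0 MPa, ρ = 1950 kg/m³
  option Y: M = 9.13×10⁻³
  option C: M = 8.52×10⁻³
  option L: M = 7.59×10⁻³
  option W: M = 1.95×10⁻³
  option D: M = 1.83×10⁻³
Option Y has the largest M.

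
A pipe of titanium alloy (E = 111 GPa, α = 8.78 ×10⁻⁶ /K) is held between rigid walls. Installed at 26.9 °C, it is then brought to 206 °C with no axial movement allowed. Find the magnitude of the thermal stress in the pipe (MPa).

175 MPa

ΔT = 179.1 K. Constrained thermal stress σ = E·α·ΔT = 111.0×10³ MPa × 8.78×10⁻⁶ × 179.1 = 175 MPa (compressive).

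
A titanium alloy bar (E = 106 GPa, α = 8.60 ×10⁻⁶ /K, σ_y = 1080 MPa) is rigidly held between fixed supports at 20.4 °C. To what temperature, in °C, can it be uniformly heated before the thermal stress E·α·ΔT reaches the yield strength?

1210 °C

E·α·ΔT = 1080 MPa ⇒ ΔT = 1080 / (106.0×10³ × 8.60×10⁻⁶) = 1185 K.
T = 20.4 + 1185 = 1205 °C.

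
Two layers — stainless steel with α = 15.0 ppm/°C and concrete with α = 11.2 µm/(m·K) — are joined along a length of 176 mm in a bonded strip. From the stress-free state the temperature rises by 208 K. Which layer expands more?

α(stainless steel) = 15.0×10⁻⁶/K vs α(concrete) = 11.2×10⁻⁶/K.
Higher α expands more for the same ΔT: stainless steel.

stainless steel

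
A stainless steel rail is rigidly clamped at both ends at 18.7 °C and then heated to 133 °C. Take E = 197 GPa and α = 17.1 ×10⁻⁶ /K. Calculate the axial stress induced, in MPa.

ΔT = 114.3 K. Constrained thermal stress σ = E·α·ΔT = 197.0×10³ MPa × 17.1×10⁻⁶ × 114.3 = 385 MPa (compressive).

385 MPa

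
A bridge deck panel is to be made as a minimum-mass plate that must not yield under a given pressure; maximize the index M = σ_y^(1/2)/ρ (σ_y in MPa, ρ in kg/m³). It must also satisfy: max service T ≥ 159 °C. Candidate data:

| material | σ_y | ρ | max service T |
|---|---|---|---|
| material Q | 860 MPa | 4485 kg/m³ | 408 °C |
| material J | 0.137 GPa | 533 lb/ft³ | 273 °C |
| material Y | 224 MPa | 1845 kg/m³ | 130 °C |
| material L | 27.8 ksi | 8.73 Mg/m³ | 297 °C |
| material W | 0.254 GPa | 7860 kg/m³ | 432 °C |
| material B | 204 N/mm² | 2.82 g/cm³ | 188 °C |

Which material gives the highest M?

material Q

Screen on constraints: max service T ≥ 159 °C. Survivors: material Q, material J, material L, material W, material B.
In SI units:
  material Q: σ_y = 860.0 MPa, ρ = 4485 kg/m³
  material J: σ_y = 137.0 MPa, ρ = 8538 kg/m³
  material L: σ_y = 191.7 MPa, ρ = 8730 kg/m³
  material W: σ_y = 254.0 MPa, ρ = 7860 kg/m³
  material B: σ_y = 204.0 MPa, ρ = 2820 kg/m³
  material Q: M = 6.54×10⁻³
  material B: M = 5.06×10⁻³
  material W: M = 2.03×10⁻³
  material L: M = 1.59×10⁻³
  material J: M = 1.37×10⁻³
Material Q has the largest M.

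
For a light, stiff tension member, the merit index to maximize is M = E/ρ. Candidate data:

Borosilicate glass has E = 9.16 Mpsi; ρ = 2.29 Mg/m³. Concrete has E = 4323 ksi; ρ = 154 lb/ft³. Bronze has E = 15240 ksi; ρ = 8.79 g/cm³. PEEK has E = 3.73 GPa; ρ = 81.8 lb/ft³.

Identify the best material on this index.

borosilicate glass

Putting every candidate on a common basis:
  borosilicate glass: E = 63.16 GPa, ρ = 2290 kg/m³
  concrete: E = 29.81 GPa, ρ = 2467 kg/m³
  bronze: E = 105.1 GPa, ρ = 8790 kg/m³
  PEEK: E = 3.730 GPa, ρ = 1310 kg/m³
  borosilicate glass: M = 27.6 MN·m/kg
  concrete: M = 12.1 MN·m/kg
  bronze: M = 12.0 MN·m/kg
  PEEK: M = 2.85 MN·m/kg
Highest index: borosilicate glass.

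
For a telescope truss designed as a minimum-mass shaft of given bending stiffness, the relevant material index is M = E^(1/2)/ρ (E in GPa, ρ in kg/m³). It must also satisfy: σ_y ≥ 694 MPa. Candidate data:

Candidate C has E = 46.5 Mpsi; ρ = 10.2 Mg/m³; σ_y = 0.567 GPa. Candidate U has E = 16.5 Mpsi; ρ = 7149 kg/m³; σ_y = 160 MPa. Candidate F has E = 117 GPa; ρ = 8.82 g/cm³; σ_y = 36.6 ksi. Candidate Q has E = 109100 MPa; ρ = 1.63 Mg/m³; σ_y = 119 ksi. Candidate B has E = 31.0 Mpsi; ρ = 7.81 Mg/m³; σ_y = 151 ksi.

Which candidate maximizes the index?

candidate Q

Screen on constraints: σ_y ≥ 694 MPa. Survivors: candidate Q, candidate B.
After converting to SI:
  candidate Q: E = 109.1 GPa, ρ = 1630 kg/m³
  candidate B: E = 213.7 GPa, ρ = 7810 kg/m³
  candidate Q: M = 6.41×10⁻³
  candidate B: M = 1.87×10⁻³
Candidate Q ranks first.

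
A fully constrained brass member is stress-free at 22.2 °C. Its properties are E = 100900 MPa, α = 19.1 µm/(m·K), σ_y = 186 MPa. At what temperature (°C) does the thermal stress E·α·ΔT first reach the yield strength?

E = 100900 MPa = 100.9 GPa.
E·α·ΔT = 186.0 MPa ⇒ ΔT = 186.0 / (100.9×10³ × 19.1×10⁻⁶) = 96.51 K.
T = 22.2 + 96.51 = 118.7 °C.

119 °C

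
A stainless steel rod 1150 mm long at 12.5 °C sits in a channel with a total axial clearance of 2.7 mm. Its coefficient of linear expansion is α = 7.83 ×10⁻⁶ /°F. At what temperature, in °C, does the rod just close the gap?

α = 7.83×10⁻⁶/°F × 9/5 = 14.1×10⁻⁶/K.
α·L₀·ΔT = 2.7 mm ⇒ ΔT = 2.7 / (14.1×10⁻⁶ × 1150.0) = 166.6 K.
T = 12.5 + 166.6 = 179.1 °C.

179 °C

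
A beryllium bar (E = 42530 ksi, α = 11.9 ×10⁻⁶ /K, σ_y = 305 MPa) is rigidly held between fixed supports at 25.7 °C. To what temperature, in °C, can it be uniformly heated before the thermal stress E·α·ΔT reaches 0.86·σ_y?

E = 42530 ksi = 293.2 GPa.
E·α·ΔT = 262.3 MPa ⇒ ΔT = 262.3 / (293.2×10³ × 11.9×10⁻⁶) = 75.17 K.
T = 25.7 + 75.17 = 100.9 °C.

101 °C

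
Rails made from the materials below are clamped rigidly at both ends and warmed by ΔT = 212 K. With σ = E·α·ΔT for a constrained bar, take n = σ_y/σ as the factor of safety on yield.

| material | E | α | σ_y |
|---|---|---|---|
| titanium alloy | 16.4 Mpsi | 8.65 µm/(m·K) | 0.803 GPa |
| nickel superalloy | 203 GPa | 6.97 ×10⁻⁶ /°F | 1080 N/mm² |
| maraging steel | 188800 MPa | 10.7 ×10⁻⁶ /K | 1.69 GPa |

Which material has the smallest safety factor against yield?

Per material, after unit conversion:
  titanium alloy: E = 113.1, α = 8.65, σ_y = 803.0 → σ = 207 MPa, n = 3.87
  nickel superalloy: E = 203.0, α = 12.5, σ_y = 1080 → σ = 540 MPa, n = 2.00
  maraging steel: E = 188.8, α = 10.7, σ_y = 1690 → σ = 428 MPa, n = 3.95
Smallest n: nickel superalloy with n = 2.00.

nickel superalloy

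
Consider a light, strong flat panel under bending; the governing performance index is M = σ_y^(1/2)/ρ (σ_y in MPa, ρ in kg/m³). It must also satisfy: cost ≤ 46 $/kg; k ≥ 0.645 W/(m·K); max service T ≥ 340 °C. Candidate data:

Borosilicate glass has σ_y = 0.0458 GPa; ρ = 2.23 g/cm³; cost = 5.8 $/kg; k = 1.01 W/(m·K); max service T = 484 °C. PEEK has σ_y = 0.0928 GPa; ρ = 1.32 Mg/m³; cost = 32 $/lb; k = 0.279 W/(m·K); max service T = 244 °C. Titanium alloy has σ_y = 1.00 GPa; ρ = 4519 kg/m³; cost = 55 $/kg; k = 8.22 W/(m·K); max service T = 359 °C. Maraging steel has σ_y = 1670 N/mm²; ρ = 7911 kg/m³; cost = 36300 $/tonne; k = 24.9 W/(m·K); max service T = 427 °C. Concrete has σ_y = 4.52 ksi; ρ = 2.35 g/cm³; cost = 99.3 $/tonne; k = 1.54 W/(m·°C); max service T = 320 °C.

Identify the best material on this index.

Screen on constraints: cost ≤ 46 $/kg; k ≥ 0.645 W/(m·K); max service T ≥ 340 °C. Survivors: borosilicate glass, maraging steel.
Putting every candidate on a common basis:
  borosilicate glass: σ_y = 45.80 MPa, ρ = 2230 kg/m³
  maraging steel: σ_y = 1670 MPa, ρ = 7911 kg/m³
  maraging steel: M = 5.17×10⁻³
  borosilicate glass: M = 3.03×10⁻³
Maraging steel has the largest M.

maraging steel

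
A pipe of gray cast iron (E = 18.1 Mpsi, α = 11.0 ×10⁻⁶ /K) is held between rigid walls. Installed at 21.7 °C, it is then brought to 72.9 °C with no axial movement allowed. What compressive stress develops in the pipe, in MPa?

E = 18.1 Mpsi = 124.8 GPa.
ΔT = 51.20 K. Constrained thermal stress σ = E·α·ΔT = 124.8×10³ MPa × 11.0×10⁻⁶ × 51.20 = 70.3 MPa (compressive).

70.3 MPa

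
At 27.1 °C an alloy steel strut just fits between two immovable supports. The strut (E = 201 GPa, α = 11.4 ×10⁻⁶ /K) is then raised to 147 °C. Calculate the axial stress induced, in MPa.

ΔT = 119.9 K. Constrained thermal stress σ = E·α·ΔT = 201.0×10³ MPa × 11.4×10⁻⁶ × 119.9 = 275 MPa (compressive).

275 MPa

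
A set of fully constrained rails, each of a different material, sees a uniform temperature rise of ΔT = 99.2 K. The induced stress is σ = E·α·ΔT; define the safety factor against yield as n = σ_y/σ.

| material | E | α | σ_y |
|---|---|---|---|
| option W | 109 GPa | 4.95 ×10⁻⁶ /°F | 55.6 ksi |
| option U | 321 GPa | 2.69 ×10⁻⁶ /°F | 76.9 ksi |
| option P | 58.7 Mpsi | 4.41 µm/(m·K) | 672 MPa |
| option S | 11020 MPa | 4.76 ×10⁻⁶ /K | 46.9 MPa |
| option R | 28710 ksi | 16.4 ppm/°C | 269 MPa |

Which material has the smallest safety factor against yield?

option R

With everything in SI (GPa, ×10⁻⁶/K, MPa):
  option W: E = 109.0, α = 8.91, σ_y = 383.3 → σ = 96.3 MPa, n = 3.98
  option U: E = 321.0, α = 4.84, σ_y = 530.2 → σ = 154 MPa, n = 3.44
  option P: E = 404.7, α = 4.41, σ_y = 672.0 → σ = 177 MPa, n = 3.80
  option S: E = 11.02, α = 4.76, σ_y = 46.90 → σ = 5.20 MPa, n = 9.01
  option R: E = 197.9, α = 16.4, σ_y = 269.0 → σ = 322 MPa, n = 0.835
Smallest n: option R with n = 0.835.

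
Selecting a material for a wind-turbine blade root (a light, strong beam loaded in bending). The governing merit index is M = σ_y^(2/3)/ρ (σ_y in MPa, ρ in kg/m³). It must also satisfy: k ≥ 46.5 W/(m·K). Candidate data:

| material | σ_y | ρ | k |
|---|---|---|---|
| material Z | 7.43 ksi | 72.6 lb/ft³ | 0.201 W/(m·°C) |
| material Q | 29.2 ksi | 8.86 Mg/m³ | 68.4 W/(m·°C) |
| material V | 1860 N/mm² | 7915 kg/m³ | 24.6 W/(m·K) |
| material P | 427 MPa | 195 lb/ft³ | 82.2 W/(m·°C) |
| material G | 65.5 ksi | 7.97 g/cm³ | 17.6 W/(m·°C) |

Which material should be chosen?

material P

Screen on constraints: k ≥ 46.5 W/(m·K). Survivors: material Q, material P.
Convert each candidate to consistent units, then evaluate M:
  material Q: σ_y = 201.3 MPa, ρ = 8860 kg/m³
  material P: σ_y = 427.0 MPa, ρ = 3124 kg/m³
  material P: M = 18.2×10⁻³
  material Q: M = 3.88×10⁻³
Highest index: material P.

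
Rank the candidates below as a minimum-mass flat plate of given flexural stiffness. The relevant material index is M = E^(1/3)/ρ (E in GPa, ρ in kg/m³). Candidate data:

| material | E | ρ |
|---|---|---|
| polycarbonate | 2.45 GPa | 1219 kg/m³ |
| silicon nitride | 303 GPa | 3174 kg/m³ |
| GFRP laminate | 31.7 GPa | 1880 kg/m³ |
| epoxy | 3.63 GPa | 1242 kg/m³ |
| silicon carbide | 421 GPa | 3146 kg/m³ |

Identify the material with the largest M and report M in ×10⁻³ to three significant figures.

silicon carbide, M = 2.38×10⁻³

Per-candidate index values:
  silicon carbide: M = 2.38×10⁻³
  silicon nitride: M = 2.12×10⁻³
  GFRP laminate: M = 1.68×10⁻³
  epoxy: M = 1.24×10⁻³
  polycarbonate: M = 1.11×10⁻³
The maximum is for silicon carbide.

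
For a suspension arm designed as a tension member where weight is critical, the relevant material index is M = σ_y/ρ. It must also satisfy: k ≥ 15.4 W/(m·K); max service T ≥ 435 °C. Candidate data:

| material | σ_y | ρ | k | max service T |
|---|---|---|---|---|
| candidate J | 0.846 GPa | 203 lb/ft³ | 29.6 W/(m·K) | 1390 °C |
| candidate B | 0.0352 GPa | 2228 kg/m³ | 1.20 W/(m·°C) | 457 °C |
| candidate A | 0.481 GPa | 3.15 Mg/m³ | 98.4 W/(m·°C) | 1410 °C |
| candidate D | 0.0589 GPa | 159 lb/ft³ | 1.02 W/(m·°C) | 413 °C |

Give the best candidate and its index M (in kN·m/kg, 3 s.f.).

candidate J, M = 260 kN·m/kg

Screen on constraints: k ≥ 15.4 W/(m·K); max service T ≥ 435 °C. Survivors: candidate J, candidate A.
In SI units:
  candidate J: σ_y = 846.0 MPa, ρ = 3252 kg/m³
  candidate A: σ_y = 481.0 MPa, ρ = 3150 kg/m³
  candidate J: M = 260 kN·m/kg
  candidate A: M = 153 kN·m/kg
Candidate J ranks first.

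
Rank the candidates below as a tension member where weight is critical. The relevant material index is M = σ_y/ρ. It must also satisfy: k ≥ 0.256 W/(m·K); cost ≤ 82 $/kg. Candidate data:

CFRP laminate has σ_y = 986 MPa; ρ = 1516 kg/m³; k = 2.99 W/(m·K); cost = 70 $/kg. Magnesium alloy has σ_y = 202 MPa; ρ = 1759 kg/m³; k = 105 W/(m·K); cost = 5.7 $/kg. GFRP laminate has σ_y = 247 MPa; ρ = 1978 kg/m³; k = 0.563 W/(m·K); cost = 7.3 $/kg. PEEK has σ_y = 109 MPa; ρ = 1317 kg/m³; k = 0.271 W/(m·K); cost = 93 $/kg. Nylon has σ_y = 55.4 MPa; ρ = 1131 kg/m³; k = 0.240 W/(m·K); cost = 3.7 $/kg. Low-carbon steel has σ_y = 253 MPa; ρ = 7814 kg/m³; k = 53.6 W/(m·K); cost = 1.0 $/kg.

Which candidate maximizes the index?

Screen on constraints: k ≥ 0.256 W/(m·K); cost ≤ 82 $/kg. Survivors: CFRP laminate, magnesium alloy, GFRP laminate, low-carbon steel.
Computing M directly (units already consistent):
  CFRP laminate: M = 650 kN·m/kg
  GFRP laminate: M = 125 kN·m/kg
  magnesium alloy: M = 115 kN·m/kg
  low-carbon steel: M = 32.4 kN·m/kg
Highest index: CFRP laminate.

CFRP laminate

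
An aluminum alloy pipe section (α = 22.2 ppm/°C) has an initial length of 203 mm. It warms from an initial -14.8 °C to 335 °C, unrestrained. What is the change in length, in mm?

ΔT = 335 − (-14.8) = 349.8 K.
ΔL = α·L₀·ΔT = 22.2×10⁻⁶ × 203 mm × 349.8 K = 1.58 mm.

1.58 mm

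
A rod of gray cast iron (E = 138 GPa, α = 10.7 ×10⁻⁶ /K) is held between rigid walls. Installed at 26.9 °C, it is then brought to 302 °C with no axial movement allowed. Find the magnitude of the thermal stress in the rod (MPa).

406 MPa

ΔT = 275.1 K. Constrained thermal stress σ = E·α·ΔT = 138.0×10³ MPa × 10.7×10⁻⁶ × 275.1 = 406 MPa (compressive).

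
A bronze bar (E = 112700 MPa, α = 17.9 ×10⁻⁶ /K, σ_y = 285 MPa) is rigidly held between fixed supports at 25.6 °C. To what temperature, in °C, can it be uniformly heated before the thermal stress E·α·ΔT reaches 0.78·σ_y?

136 °C

E = 112700 MPa = 112.7 GPa.
E·α·ΔT = 222.3 MPa ⇒ ΔT = 222.3 / (112.7×10³ × 17.9×10⁻⁶) = 110.2 K.
T = 25.6 + 110.2 = 135.8 °C.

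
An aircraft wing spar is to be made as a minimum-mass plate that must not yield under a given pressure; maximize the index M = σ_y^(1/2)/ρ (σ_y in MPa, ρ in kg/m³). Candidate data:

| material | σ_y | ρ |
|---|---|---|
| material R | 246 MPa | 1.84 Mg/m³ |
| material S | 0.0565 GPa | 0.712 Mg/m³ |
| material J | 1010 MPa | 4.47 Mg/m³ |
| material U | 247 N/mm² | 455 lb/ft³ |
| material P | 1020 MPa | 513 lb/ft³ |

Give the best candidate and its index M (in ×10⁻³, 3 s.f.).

material S, M = 10.6×10⁻³

Putting every candidate on a common basis:
  material R: σ_y = 246.0 MPa, ρ = 1840 kg/m³
  material S: σ_y = 56.50 MPa, ρ = 712.0 kg/m³
  material J: σ_y = 1010 MPa, ρ = 4470 kg/m³
  material U: σ_y = 247.0 MPa, ρ = 7288 kg/m³
  material P: σ_y = 1020 MPa, ρ = 8217 kg/m³
  material S: M = 10.6×10⁻³
  material R: M = 8.52×10⁻³
  material J: M = 7.11×10⁻³
  material P: M = 3.89×10⁻³
  material U: M = 2.16×10⁻³
The maximum is for material S.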